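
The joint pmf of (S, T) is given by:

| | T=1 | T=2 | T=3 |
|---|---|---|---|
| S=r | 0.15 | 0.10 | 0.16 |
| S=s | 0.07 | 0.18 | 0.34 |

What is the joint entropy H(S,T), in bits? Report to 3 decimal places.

H(S,T) = −Σ p(x,y)·log₂ p(x,y) over all 6 cells.
  cell (r,1): −0.15·log₂0.15 = 0.4105
  cell (r,2): −0.10·log₂0.10 = 0.3322
  cell (r,3): −0.16·log₂0.16 = 0.4230
  cell (s,1): −0.07·log₂0.07 = 0.2686
  cell (s,2): −0.18·log₂0.18 = 0.4453
  cell (s,3): −0.34·log₂0.34 = 0.5292
Sum = 2.409 bits.

2.409 bits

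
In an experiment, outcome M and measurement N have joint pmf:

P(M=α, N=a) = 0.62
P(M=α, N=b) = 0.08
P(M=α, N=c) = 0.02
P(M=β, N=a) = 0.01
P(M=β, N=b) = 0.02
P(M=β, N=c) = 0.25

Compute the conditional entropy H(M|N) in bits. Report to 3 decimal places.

Marginals: p(M) = (0.7200, 0.2800), p(N) = (0.6300, 0.1000, 0.2700).
H(M|N) = Σ p(N) · H(M|N=·).
  N=a: p=0.6300, H(M|N=a) = 0.1176
  N=b: p=0.1000, H(M|N=b) = 0.7219
  N=c: p=0.2700, H(M|N=c) = 0.3809
Weighted sum = 0.249 bits.

0.249 bits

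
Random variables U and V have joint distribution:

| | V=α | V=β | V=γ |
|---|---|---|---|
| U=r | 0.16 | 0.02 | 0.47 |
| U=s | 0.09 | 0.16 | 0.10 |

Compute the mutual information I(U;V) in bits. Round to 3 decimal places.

0.226 bits

Marginals: p(U) = (0.6500, 0.3500), p(V) = (0.2500, 0.1800, 0.5700).
I(U;V) = H(U) + H(V) − H(U,V).
H(U) = 0.9341, H(V) = 1.4076, H(U,V) = 2.1157.
I(U;V) = 0.9341 + 1.4076 − 2.1157 = 0.226 bits.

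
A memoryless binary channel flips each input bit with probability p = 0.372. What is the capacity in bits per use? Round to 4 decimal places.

Binary symmetric channel: C = 1 − h₂(ε) where h₂ is the binary entropy function.
h₂(0.372) = −0.372·log₂0.372 − 0.628·log₂0.628 = 0.9522.
C = 1 − 0.9522 = 0.0478 bits per channel use.

0.0478 bits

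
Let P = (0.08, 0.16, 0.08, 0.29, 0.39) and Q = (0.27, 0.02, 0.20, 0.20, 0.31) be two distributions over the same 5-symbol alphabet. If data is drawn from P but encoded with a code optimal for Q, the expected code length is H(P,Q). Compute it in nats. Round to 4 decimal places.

1.7829 nats

H(P,Q) = −Σ p·ln q.
  −0.08·ln(0.27) = 0.10475
  −0.16·ln(0.02) = 0.62592
  −0.08·ln(0.20) = 0.12876
  −0.29·ln(0.20) = 0.46674
  −0.39·ln(0.31) = 0.45676
H(P,Q) = 1.7829 nats.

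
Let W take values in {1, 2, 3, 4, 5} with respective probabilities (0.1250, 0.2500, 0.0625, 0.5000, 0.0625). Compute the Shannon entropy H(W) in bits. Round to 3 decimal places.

1.875 bits

H(W) = −Σ p·log₂ p.
  −(0.1250)·log₂(0.1250) = 0.3750
  −(0.2500)·log₂(0.2500) = 0.5000
  −(0.0625)·log₂(0.0625) = 0.2500
  −(0.5000)·log₂(0.5000) = 0.5000
  −(0.0625)·log₂(0.0625) = 0.2500
Sum: 0.3750 + 0.5000 + 0.2500 + 0.5000 + 0.2500 = 1.875 bits.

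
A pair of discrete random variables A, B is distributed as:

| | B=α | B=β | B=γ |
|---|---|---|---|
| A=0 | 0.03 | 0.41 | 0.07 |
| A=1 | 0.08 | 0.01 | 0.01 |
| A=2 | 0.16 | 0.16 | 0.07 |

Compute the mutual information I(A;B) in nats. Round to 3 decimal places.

Marginals: p(A) = (0.5100, 0.1000, 0.3900), p(B) = (0.2700, 0.5800, 0.1500).
I(A;B) = H(A) + H(B) − H(A,B).
H(A) = 0.9409, H(B) = 0.9540, H(A,B) = 1.7236.
I(A;B) = 0.9409 + 0.9540 − 1.7236 = 0.171 nats.

0.171 nats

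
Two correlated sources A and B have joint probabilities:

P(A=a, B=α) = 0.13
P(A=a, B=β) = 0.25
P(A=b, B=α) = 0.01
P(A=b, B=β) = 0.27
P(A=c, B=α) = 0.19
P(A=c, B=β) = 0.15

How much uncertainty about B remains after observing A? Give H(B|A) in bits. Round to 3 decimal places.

0.751 bits

Marginals: p(A) = (0.3800, 0.2800, 0.3400), p(B) = (0.3300, 0.6700).
H(B|A) = Σ p(A) · H(B|A=·).
  A=a: p=0.3800, H(B|A=a) = 0.9268
  A=b: p=0.2800, H(B|A=b) = 0.2223
  A=c: p=0.3400, H(B|A=c) = 0.9900
Weighted sum = 0.751 bits.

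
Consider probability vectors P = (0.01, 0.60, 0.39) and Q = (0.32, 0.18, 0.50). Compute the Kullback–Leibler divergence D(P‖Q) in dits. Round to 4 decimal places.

0.2566 dits

D(P‖Q) = Σ p·log₁₀(p/q).
  0.01·log₁₀(0.01/0.32) = -0.01505
  0.60·log₁₀(0.60/0.18) = 0.31373
  0.39·log₁₀(0.39/0.50) = -0.04208
D(P‖Q) = 0.2566 dits.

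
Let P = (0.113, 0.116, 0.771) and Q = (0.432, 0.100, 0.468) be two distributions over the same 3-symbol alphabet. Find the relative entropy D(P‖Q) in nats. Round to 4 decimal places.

0.2506 nats

D(P‖Q) = Σ p·ln(p/q).
  0.113·ln(0.113/0.432) = -0.15154
  0.116·ln(0.116/0.100) = 0.01722
  0.771·ln(0.771/0.468) = 0.38490
D(P‖Q) = 0.2506 nats.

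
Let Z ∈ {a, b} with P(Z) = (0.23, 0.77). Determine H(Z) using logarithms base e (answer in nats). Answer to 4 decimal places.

H(Z) = −Σ p·ln p.
  −(0.23)·ln(0.23) = 0.33803
  −(0.77)·ln(0.77) = 0.20125
Sum: 0.33803 + 0.20125 = 0.5393 nats.

0.5393 nats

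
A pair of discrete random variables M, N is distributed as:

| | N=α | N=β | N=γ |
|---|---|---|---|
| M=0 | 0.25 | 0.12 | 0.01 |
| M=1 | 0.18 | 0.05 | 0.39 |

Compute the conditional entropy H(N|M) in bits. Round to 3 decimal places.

Marginals: p(M) = (0.3800, 0.6200), p(N) = (0.4300, 0.1700, 0.4000).
H(N|M) = Σ p(M) · H(N|M=·).
  M=0: p=0.3800, H(N|M=0) = 1.0607
  M=1: p=0.6200, H(N|M=1) = 1.2316
Weighted sum = 1.167 bits.

1.167 bits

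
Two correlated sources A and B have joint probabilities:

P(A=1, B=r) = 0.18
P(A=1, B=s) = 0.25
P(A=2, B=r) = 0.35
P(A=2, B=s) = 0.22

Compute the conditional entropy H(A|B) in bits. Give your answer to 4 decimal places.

Chain rule: H(A|B) = H(A,B) − H(B).
Marginals: p(A) = (0.4300, 0.5700), p(B) = (0.5300, 0.4700).
H(A,B) = 1.9560 bits; H(B) = 0.9974 bits.
H(A|B) = 1.9560 − 0.9974 = 0.9586 bits.

0.9586 bits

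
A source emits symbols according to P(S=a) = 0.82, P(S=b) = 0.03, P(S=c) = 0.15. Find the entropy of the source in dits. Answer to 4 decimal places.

H(S) = −Σ p·log₁₀ p.
  −(0.82)·log₁₀(0.82) = 0.07067
  −(0.03)·log₁₀(0.03) = 0.04569
  −(0.15)·log₁₀(0.15) = 0.12359
Sum: 0.07067 + 0.04569 + 0.12359 = 0.2399 dits.

0.2399 dits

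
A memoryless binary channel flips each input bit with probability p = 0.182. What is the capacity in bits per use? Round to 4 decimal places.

Binary symmetric channel: C = 1 − h₂(ε) where h₂ is the binary entropy function.
h₂(0.182) = −0.182·log₂0.182 − 0.818·log₂0.818 = 0.6844.
C = 1 − 0.6844 = 0.3156 bits per channel use.

0.3156 bits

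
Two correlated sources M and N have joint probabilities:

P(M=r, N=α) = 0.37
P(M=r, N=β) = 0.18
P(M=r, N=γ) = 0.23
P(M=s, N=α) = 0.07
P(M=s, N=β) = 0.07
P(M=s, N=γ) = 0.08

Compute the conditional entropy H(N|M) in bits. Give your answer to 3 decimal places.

Chain rule: H(N|M) = H(M,N) − H(M).
Marginals: p(M) = (0.7800, 0.2200), p(N) = (0.4400, 0.2500, 0.3100).
H(M,N) = 2.2923 bits; H(M) = 0.7602 bits.
H(N|M) = 2.2923 − 0.7602 = 1.532 bits.

1.532 bits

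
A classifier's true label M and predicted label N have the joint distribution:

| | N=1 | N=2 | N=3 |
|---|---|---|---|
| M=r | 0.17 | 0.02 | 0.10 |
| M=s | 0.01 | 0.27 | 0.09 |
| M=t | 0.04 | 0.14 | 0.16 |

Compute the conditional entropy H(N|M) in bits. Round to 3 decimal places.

1.197 bits

Marginals: p(M) = (0.2900, 0.3700, 0.3400), p(N) = (0.2200, 0.4300, 0.3500).
H(N|M) = Σ p(M) · H(N|M=·).
  M=r: p=0.2900, H(N|M=r) = 1.2474
  M=s: p=0.3700, H(N|M=s) = 0.9686
  M=t: p=0.3400, H(N|M=t) = 1.4021
Weighted sum = 1.197 bits.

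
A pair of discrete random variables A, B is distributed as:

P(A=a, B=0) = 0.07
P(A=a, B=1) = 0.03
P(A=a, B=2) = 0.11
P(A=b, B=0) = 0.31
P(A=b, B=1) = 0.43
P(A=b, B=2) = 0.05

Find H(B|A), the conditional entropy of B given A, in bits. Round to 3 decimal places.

1.293 bits

Chain rule: H(B|A) = H(A,B) − H(A).
Marginals: p(A) = (0.2100, 0.7900), p(B) = (0.3800, 0.4600, 0.1600).
H(A,B) = 2.0341 bits; H(A) = 0.7415 bits.
H(B|A) = 2.0341 − 0.7415 = 1.293 bits.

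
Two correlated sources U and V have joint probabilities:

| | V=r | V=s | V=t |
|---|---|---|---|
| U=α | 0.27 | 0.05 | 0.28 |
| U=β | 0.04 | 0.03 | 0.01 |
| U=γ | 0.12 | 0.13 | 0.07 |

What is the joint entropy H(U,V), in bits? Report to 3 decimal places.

H(U,V) = −Σ p(x,y)·log₂ p(x,y) over all 9 cells.
  cell (α,r): −0.27·log₂0.27 = 0.5100
  cell (α,s): −0.05·log₂0.05 = 0.2161
  cell (α,t): −0.28·log₂0.28 = 0.5142
  cell (β,r): −0.04·log₂0.04 = 0.1858
  cell (β,s): −0.03·log₂0.03 = 0.1518
  cell (β,t): −0.01·log₂0.01 = 0.0664
  cell (γ,r): −0.12·log₂0.12 = 0.3671
  cell (γ,s): −0.13·log₂0.13 = 0.3826
  cell (γ,t): −0.07·log₂0.07 = 0.2686
Sum = 2.663 bits.

2.663 bits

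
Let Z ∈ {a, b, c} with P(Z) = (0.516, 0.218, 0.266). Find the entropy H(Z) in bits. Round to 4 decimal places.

1.4798 bits

H(Z) = −Σ p·log₂ p.
  −(0.516)·log₂(0.516) = 0.49255
  −(0.218)·log₂(0.218) = 0.47908
  −(0.266)·log₂(0.266) = 0.50819
Sum: 0.49255 + 0.47908 + 0.50819 = 1.4798 bits.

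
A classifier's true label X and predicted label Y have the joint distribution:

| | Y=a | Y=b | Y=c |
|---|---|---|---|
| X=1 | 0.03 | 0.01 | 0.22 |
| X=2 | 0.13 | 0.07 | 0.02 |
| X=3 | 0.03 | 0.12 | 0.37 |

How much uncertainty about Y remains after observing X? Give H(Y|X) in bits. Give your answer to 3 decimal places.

1.036 bits

Marginals: p(X) = (0.2600, 0.2200, 0.5200), p(Y) = (0.1900, 0.2000, 0.6100).
H(Y|X) = Σ p(X) · H(Y|X=·).
  X=1: p=0.2600, H(Y|X=1) = 0.7442
  X=2: p=0.2200, H(Y|X=2) = 1.2886
  X=3: p=0.5200, H(Y|X=3) = 1.0750
Weighted sum = 1.036 bits.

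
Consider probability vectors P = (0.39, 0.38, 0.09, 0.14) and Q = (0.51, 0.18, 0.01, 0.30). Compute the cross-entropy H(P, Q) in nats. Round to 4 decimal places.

H(P,Q) = −Σ p·ln q.
  −0.39·ln(0.51) = 0.26260
  −0.38·ln(0.18) = 0.65162
  −0.09·ln(0.01) = 0.41447
  −0.14·ln(0.30) = 0.16856
H(P,Q) = 1.4972 nats.

1.4972 nats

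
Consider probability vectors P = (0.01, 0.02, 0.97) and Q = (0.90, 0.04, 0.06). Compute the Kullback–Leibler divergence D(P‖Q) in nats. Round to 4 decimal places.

2.6406 nats

D(P‖Q) = Σ p·ln(p/q).
  0.01·ln(0.01/0.90) = -0.04500
  0.02·ln(0.02/0.04) = -0.01386
  0.97·ln(0.97/0.06) = 2.69946
D(P‖Q) = 2.6406 nats.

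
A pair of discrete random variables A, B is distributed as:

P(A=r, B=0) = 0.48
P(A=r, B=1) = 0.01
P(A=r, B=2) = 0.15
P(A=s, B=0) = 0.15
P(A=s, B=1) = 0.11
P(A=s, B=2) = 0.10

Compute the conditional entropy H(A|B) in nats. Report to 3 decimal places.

0.548 nats

Marginals: p(A) = (0.6400, 0.3600), p(B) = (0.6300, 0.1200, 0.2500).
H(A|B) = Σ p(B) · H(A|B=·).
  B=0: p=0.6300, H(A|B=0) = 0.5489
  B=1: p=0.1200, H(A|B=1) = 0.2868
  B=2: p=0.2500, H(A|B=2) = 0.6730
Weighted sum = 0.548 nats.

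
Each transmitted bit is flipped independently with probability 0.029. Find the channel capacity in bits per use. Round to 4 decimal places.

Binary symmetric channel: C = 1 − h₂(ε) where h₂ is the binary entropy function.
h₂(0.029) = −0.029·log₂0.029 − 0.971·log₂0.971 = 0.1894.
C = 1 − 0.1894 = 0.8106 bits per channel use.

0.8106 bits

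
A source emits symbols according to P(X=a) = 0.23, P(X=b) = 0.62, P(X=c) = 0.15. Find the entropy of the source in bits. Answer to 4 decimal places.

H(X) = −Σ p·log₂ p.
  −(0.23)·log₂(0.23) = 0.48767
  −(0.62)·log₂(0.62) = 0.42759
  −(0.15)·log₂(0.15) = 0.41054
Sum: 0.48767 + 0.42759 + 0.41054 = 1.3258 bits.

1.3258 bits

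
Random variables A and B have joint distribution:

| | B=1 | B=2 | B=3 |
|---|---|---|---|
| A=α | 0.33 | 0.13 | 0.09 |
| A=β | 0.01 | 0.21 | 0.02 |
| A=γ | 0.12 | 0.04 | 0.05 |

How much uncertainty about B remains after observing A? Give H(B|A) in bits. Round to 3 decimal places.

Marginals: p(A) = (0.5500, 0.2400, 0.2100), p(B) = (0.4600, 0.3800, 0.1600).
H(B|A) = Σ p(A) · H(B|A=·).
  A=α: p=0.5500, H(B|A=α) = 1.3614
  A=β: p=0.2400, H(B|A=β) = 0.6584
  A=γ: p=0.2100, H(B|A=γ) = 1.4100
Weighted sum = 1.203 bits.

1.203 bits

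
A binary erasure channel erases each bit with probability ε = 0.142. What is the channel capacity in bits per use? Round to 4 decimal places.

Binary erasure channel: capacity C = 1 − ε.
C = 1 − 0.142 = 0.8580 bits per channel use.

0.8580 bits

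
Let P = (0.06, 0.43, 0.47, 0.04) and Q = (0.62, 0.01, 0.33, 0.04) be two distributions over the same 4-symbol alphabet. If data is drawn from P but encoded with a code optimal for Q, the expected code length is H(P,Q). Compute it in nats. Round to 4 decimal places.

H(P,Q) = −Σ p·ln q.
  −0.06·ln(0.62) = 0.02868
  −0.43·ln(0.01) = 1.98022
  −0.47·ln(0.33) = 0.52107
  −0.04·ln(0.04) = 0.12876
H(P,Q) = 2.6587 nats.

2.6587 nats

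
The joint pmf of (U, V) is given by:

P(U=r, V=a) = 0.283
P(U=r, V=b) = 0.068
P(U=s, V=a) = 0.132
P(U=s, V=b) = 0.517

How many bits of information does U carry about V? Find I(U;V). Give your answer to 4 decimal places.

0.2572 bits

Marginals: p(U) = (0.3510, 0.6490), p(V) = (0.4150, 0.5850).
I(U;V) = Σ p(x,y)·log₂[p(x,y)/(p(x)p(y))].
  (r,a): 0.283·log₂(1.9428) = 0.27116
  (r,b): 0.068·log₂(0.3312) = -0.10842
  (s,a): 0.132·log₂(0.4901) = -0.13581
  (s,b): 0.517·log₂(1.3617) = 0.23029
Sum = 0.2572 bits.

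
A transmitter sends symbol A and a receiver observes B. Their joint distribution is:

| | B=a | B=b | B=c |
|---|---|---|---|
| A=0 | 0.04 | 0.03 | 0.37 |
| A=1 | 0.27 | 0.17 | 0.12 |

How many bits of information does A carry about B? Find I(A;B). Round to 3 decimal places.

0.302 bits

Marginals: p(A) = (0.4400, 0.5600), p(B) = (0.3100, 0.2000, 0.4900).
I(A;B) = Σ p(x,y)·log₂[p(x,y)/(p(x)p(y))].
  (0,a): 0.04·log₂(0.2933) = -0.0708
  (0,b): 0.03·log₂(0.3409) = -0.0466
  (0,c): 0.37·log₂(1.7161) = 0.2883
  (1,a): 0.27·log₂(1.5553) = 0.1720
  (1,b): 0.17·log₂(1.5179) = 0.1023
  (1,c): 0.12·log₂(0.4373) = -0.1432
Sum = 0.302 bits.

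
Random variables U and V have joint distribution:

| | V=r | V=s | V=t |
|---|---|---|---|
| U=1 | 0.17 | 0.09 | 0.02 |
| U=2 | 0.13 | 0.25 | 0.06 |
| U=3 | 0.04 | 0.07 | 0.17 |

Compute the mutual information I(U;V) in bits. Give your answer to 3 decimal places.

0.231 bits

Marginals: p(U) = (0.2800, 0.4400, 0.2800), p(V) = (0.3400, 0.4100, 0.2500).
I(U;V) = H(U) + H(V) − H(U,V).
H(U) = 1.5496, H(V) = 1.5566, H(U,V) = 2.8752.
I(U;V) = 1.5496 + 1.5566 − 2.8752 = 0.231 bits.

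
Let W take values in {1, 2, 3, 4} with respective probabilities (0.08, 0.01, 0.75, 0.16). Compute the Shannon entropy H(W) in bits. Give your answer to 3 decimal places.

1.092 bits

H(W) = −Σ p·log₂ p.
  −(0.08)·log₂(0.08) = 0.2915
  −(0.01)·log₂(0.01) = 0.0664
  −(0.75)·log₂(0.75) = 0.3113
  −(0.16)·log₂(0.16) = 0.4230
Sum: 0.2915 + 0.0664 + 0.3113 + 0.4230 = 1.092 bits.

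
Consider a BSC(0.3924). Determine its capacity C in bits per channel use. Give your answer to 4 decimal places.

0.0337 bits

Binary symmetric channel: C = 1 − h₂(ε) where h₂ is the binary entropy function.
h₂(0.3924) = −0.3924·log₂0.3924 − 0.6076·log₂0.6076 = 0.9663.
C = 1 − 0.9663 = 0.0337 bits per channel use.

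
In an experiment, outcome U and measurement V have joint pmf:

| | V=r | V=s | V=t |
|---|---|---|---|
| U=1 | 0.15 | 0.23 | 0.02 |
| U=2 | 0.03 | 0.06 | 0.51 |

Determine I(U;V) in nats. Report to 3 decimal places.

0.359 nats

Marginals: p(U) = (0.4000, 0.6000), p(V) = (0.1800, 0.2900, 0.5300).
I(U;V) = Σ p(x,y)·ln[p(x,y)/(p(x)p(y))].
  (1,r): 0.15·ln(2.0833) = 0.1101
  (1,s): 0.23·ln(1.9828) = 0.1574
  (1,t): 0.02·ln(0.0943) = -0.0472
  (2,r): 0.03·ln(0.2778) = -0.0384
  (2,s): 0.06·ln(0.3448) = -0.0639
  (2,t): 0.51·ln(1.6038) = 0.2409
Sum = 0.359 nats.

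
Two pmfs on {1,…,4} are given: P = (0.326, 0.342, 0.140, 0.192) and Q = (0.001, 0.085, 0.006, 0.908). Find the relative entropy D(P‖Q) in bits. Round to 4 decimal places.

D(P‖Q) = Σ p·log₂(p/q).
  0.326·log₂(0.326/0.001) = 2.72169
  0.342·log₂(0.342/0.085) = 0.68689
  0.140·log₂(0.140/0.006) = 0.63620
  0.192·log₂(0.192/0.908) = -0.43038
D(P‖Q) = 3.6144 bits.

3.6144 bits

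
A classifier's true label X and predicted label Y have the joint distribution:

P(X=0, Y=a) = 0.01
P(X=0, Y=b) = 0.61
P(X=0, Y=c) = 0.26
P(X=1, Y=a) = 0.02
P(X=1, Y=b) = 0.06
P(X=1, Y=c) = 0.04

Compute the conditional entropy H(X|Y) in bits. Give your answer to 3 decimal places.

Chain rule: H(X|Y) = H(X,Y) − H(Y).
Marginals: p(X) = (0.8800, 0.1200), p(Y) = (0.0300, 0.6700, 0.3000).
H(X,Y) = 1.5489 bits; H(Y) = 1.0600 bits.
H(X|Y) = 1.5489 − 1.0600 = 0.489 bits.

0.489 bits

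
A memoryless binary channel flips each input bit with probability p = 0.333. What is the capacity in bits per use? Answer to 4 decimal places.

Binary symmetric channel: C = 1 − h₂(ε) where h₂ is the binary entropy function.
h₂(0.333) = −0.333·log₂0.333 − 0.667·log₂0.667 = 0.9180.
C = 1 − 0.9180 = 0.0820 bits per channel use.

0.0820 bits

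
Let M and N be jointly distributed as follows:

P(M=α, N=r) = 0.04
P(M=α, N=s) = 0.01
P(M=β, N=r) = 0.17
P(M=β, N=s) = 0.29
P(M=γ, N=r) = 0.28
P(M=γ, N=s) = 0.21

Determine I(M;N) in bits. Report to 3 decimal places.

0.044 bits

Marginals: p(M) = (0.0500, 0.4600, 0.4900), p(N) = (0.4900, 0.5100).
I(M;N) = H(M) + H(N) − H(M,N).
H(M) = 1.2357, H(N) = 0.9997, H(M,N) = 2.1917.
I(M;N) = 1.2357 + 0.9997 − 2.1917 = 0.044 bits.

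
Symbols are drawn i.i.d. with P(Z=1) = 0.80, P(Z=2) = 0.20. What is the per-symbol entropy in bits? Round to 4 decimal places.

H(Z) = −Σ p·log₂ p.
  −(0.80)·log₂(0.80) = 0.25754
  −(0.20)·log₂(0.20) = 0.46439
Sum: 0.25754 + 0.46439 = 0.7219 bits.

0.7219 bits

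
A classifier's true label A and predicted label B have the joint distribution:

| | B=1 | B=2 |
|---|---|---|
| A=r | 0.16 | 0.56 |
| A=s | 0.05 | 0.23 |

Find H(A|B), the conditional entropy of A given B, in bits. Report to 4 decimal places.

0.8537 bits

Chain rule: H(A|B) = H(A,B) − H(B).
Marginals: p(A) = (0.7200, 0.2800), p(B) = (0.2100, 0.7900).
H(A,B) = 1.5952 bits; H(B) = 0.7415 bits.
H(A|B) = 1.5952 − 0.7415 = 0.8537 bits.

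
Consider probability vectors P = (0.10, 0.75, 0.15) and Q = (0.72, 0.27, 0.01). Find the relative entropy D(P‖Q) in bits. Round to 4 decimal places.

1.4067 bits

D(P‖Q) = Σ p·log₂(p/q).
  0.10·log₂(0.10/0.72) = -0.28480
  0.75·log₂(0.75/0.27) = 1.10545
  0.15·log₂(0.15/0.01) = 0.58603
D(P‖Q) = 1.4067 bits.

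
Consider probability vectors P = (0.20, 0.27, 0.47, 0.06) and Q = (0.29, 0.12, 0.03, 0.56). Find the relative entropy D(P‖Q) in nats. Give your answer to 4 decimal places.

1.3038 nats

D(P‖Q) = Σ p·ln(p/q).
  0.20·ln(0.20/0.29) = -0.07431
  0.27·ln(0.27/0.12) = 0.21895
  0.47·ln(0.47/0.03) = 1.29322
  0.06·ln(0.06/0.56) = -0.13402
D(P‖Q) = 1.3038 nats.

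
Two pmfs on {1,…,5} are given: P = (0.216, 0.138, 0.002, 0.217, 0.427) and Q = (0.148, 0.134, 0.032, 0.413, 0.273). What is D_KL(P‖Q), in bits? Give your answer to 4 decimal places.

D(P‖Q) = Σ p·log₂(p/q).
  0.216·log₂(0.216/0.148) = 0.11781
  0.138·log₂(0.138/0.134) = 0.00586
  0.002·log₂(0.002/0.032) = -0.00800
  0.217·log₂(0.217/0.413) = -0.20147
  0.427·log₂(0.427/0.273) = 0.27556
D(P‖Q) = 0.1898 bits.

0.1898 bits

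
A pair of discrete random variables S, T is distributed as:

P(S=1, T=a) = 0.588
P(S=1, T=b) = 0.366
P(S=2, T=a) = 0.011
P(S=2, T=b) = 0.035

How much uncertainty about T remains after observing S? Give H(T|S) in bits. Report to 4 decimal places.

0.9529 bits

Chain rule: H(T|S) = H(S,T) − H(S).
Marginals: p(S) = (0.9540, 0.0460), p(T) = (0.5990, 0.4010).
H(S,T) = 1.2221 bits; H(S) = 0.2692 bits.
H(T|S) = 1.2221 − 0.2692 = 0.9529 bits.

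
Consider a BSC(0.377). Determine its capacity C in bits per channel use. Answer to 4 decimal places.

0.0441 bits

Binary symmetric channel: C = 1 − h₂(ε) where h₂ is the binary entropy function.
h₂(0.377) = −0.377·log₂0.377 − 0.623·log₂0.623 = 0.9559.
C = 1 − 0.9559 = 0.0441 bits per channel use.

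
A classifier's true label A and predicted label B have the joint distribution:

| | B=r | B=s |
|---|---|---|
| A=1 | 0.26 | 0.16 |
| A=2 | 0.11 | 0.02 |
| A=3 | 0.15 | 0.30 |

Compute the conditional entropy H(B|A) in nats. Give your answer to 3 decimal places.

Marginals: p(A) = (0.4200, 0.1300, 0.4500), p(B) = (0.5200, 0.4800).
H(B|A) = Σ p(A) · H(B|A=·).
  A=1: p=0.4200, H(B|A=1) = 0.6645
  A=2: p=0.1300, H(B|A=2) = 0.4293
  A=3: p=0.4500, H(B|A=3) = 0.6365
Weighted sum = 0.621 nats.

0.621 nats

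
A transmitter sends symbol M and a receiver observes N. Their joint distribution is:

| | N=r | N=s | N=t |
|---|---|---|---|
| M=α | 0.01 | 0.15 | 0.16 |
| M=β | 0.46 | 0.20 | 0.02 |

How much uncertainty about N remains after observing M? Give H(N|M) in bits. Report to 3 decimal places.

Chain rule: H(N|M) = H(M,N) − H(M).
Marginals: p(M) = (0.3200, 0.6800), p(N) = (0.4700, 0.3500, 0.1800).
H(M,N) = 1.9926 bits; H(M) = 0.9044 bits.
H(N|M) = 1.9926 − 0.9044 = 1.088 bits.

1.088 bits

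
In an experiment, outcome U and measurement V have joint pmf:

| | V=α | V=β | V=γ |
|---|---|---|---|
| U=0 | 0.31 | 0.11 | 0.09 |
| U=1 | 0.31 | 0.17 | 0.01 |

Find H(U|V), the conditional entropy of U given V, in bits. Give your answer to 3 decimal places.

Chain rule: H(U|V) = H(U,V) − H(V).
Marginals: p(U) = (0.5100, 0.4900), p(V) = (0.6200, 0.2800, 0.1000).
H(U,V) = 2.2116 bits; H(V) = 1.2740 bits.
H(U|V) = 2.2116 − 1.2740 = 0.938 bits.

0.938 bits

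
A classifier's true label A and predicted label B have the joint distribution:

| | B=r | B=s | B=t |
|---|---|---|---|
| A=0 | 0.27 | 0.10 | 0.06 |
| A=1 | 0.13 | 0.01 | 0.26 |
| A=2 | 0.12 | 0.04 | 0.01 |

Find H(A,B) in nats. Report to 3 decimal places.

H(A,B) = −Σ p(x,y)·ln p(x,y) over all 9 cells.
  cell (0,r): −0.27·ln0.27 = 0.3535
  cell (0,s): −0.10·ln0.10 = 0.2303
  cell (0,t): −0.06·ln0.06 = 0.1688
  cell (1,r): −0.13·ln0.13 = 0.2652
  cell (1,s): −0.01·ln0.01 = 0.0461
  cell (1,t): −0.26·ln0.26 = 0.3502
  cell (2,r): −0.12·ln0.12 = 0.2544
  cell (2,s): −0.04·ln0.04 = 0.1288
  cell (2,t): −0.01·ln0.01 = 0.0461
Sum = 1.843 nats.

1.843 nats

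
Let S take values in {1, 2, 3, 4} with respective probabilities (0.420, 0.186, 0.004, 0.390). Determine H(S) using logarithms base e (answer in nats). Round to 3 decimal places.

H(S) = −Σ p·ln p.
  −(0.420)·ln(0.420) = 0.3644
  −(0.186)·ln(0.186) = 0.3129
  −(0.004)·ln(0.004) = 0.0221
  −(0.390)·ln(0.390) = 0.3672
Sum: 0.3644 + 0.3129 + 0.0221 + 0.3672 = 1.067 nats.

1.067 nats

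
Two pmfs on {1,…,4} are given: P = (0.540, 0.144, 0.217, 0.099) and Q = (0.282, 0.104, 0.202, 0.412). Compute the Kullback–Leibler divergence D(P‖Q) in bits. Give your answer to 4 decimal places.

D(P‖Q) = Σ p·log₂(p/q).
  0.540·log₂(0.540/0.282) = 0.50612
  0.144·log₂(0.144/0.104) = 0.06761
  0.217·log₂(0.217/0.202) = 0.02242
  0.099·log₂(0.099/0.412) = -0.20366
D(P‖Q) = 0.3925 bits.

0.3925 bits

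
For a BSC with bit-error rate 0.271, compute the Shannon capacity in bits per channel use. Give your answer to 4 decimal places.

0.1571 bits

Binary symmetric channel: C = 1 − h₂(ε) where h₂ is the binary entropy function.
h₂(0.271) = −0.271·log₂0.271 − 0.729·log₂0.729 = 0.8429.
C = 1 − 0.8429 = 0.1571 bits per channel use.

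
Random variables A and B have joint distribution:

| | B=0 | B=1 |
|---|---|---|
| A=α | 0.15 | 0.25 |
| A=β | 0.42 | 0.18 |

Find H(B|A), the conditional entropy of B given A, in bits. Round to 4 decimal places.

0.9105 bits

Marginals: p(A) = (0.4000, 0.6000), p(B) = (0.5700, 0.4300).
H(B|A) = Σ p(A) · H(B|A=·).
  A=α: p=0.4000, H(B|A=α) = 0.9544
  A=β: p=0.6000, H(B|A=β) = 0.8813
Weighted sum = 0.9105 bits.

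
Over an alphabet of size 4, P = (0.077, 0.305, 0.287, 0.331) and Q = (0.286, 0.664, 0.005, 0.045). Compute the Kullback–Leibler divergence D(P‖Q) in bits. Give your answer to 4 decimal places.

D(P‖Q) = Σ p·log₂(p/q).
  0.077·log₂(0.077/0.286) = -0.14577
  0.305·log₂(0.305/0.664) = -0.34232
  0.287·log₂(0.287/0.005) = 1.67693
  0.331·log₂(0.331/0.045) = 0.95289
D(P‖Q) = 2.1417 bits.

2.1417 bits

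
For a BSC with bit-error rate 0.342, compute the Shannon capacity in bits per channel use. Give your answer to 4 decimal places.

Binary symmetric channel: C = 1 − h₂(ε) where h₂ is the binary entropy function.
h₂(0.342) = −0.342·log₂0.342 − 0.658·log₂0.658 = 0.9267.
C = 1 − 0.9267 = 0.0733 bits per channel use.

0.0733 bits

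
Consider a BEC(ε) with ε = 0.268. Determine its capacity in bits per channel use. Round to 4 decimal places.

Binary erasure channel: capacity C = 1 − ε.
C = 1 − 0.268 = 0.7320 bits per channel use.

0.7320 bits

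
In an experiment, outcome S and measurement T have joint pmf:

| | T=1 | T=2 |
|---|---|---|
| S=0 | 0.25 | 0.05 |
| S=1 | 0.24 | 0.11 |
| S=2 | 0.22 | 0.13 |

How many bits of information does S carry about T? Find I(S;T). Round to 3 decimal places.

Marginals: p(S) = (0.3000, 0.3500, 0.3500), p(T) = (0.7100, 0.2900).
I(S;T) = H(S) + H(T) − H(S,T).
H(S) = 1.5813, H(T) = 0.8687, H(S,T) = 2.4237.
I(S;T) = 1.5813 + 0.8687 − 2.4237 = 0.026 bits.

0.026 bits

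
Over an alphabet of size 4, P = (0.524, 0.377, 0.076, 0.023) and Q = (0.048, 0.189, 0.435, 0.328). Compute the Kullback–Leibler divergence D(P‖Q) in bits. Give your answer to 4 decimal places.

1.9031 bits

D(P‖Q) = Σ p·log₂(p/q).
  0.524·log₂(0.524/0.048) = 1.80699
  0.377·log₂(0.377/0.189) = 0.37556
  0.076·log₂(0.076/0.435) = -0.19129
  0.023·log₂(0.023/0.328) = -0.08818
D(P‖Q) = 1.9031 bits.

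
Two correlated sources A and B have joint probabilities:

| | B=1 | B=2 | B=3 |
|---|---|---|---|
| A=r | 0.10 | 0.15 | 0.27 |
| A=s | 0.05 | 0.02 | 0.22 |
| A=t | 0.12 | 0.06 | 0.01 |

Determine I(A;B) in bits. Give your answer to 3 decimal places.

Marginals: p(A) = (0.5200, 0.2900, 0.1900), p(B) = (0.2700, 0.2300, 0.5000).
I(A;B) = H(A) + H(B) − H(A,B).
H(A) = 1.4637, H(B) = 1.4977, H(A,B) = 2.7393.
I(A;B) = 1.4637 + 1.4977 − 2.7393 = 0.222 bits.

0.222 bits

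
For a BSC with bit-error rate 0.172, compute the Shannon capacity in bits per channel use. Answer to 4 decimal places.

0.3377 bits

Binary symmetric channel: C = 1 − h₂(ε) where h₂ is the binary entropy function.
h₂(0.172) = −0.172·log₂0.172 − 0.828·log₂0.828 = 0.6623.
C = 1 − 0.6623 = 0.3377 bits per channel use.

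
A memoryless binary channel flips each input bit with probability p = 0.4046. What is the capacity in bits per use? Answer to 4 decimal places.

0.0264 bits

Binary symmetric channel: C = 1 − h₂(ε) where h₂ is the binary entropy function.
h₂(0.4046) = −0.4046·log₂0.4046 − 0.5954·log₂0.5954 = 0.9736.
C = 1 − 0.9736 = 0.0264 bits per channel use.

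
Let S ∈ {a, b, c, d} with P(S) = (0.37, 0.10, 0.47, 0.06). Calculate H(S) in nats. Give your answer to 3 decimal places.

1.122 nats

H(S) = −Σ p·ln p.
  −(0.37)·ln(0.37) = 0.3679
  −(0.10)·ln(0.10) = 0.2303
  −(0.47)·ln(0.47) = 0.3549
  −(0.06)·ln(0.06) = 0.1688
Sum: 0.3679 + 0.2303 + 0.3549 + 0.1688 = 1.122 nats.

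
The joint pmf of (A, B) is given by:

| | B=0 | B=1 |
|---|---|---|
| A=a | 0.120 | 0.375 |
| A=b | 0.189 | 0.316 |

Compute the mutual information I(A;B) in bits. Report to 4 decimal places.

0.0148 bits

Marginals: p(A) = (0.4950, 0.5050), p(B) = (0.3090, 0.6910).
I(A;B) = Σ p(x,y)·log₂[p(x,y)/(p(x)p(y))].
  (a,0): 0.120·log₂(0.7845) = -0.04201
  (a,1): 0.375·log₂(1.0963) = 0.04976
  (b,0): 0.189·log₂(1.2112) = 0.05224
  (b,1): 0.316·log₂(0.9056) = -0.04522
Sum = 0.0148 bits.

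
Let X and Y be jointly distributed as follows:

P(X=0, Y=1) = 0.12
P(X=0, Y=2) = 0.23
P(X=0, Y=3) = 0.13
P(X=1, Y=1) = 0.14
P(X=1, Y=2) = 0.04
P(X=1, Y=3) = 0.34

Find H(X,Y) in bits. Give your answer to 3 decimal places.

H(X,Y) = −Σ p(x,y)·log₂ p(x,y) over all 6 cells.
  cell (0,1): −0.12·log₂0.12 = 0.3671
  cell (0,2): −0.23·log₂0.23 = 0.4877
  cell (0,3): −0.13·log₂0.13 = 0.3826
  cell (1,1): −0.14·log₂0.14 = 0.3971
  cell (1,2): −0.04·log₂0.04 = 0.1858
  cell (1,3): −0.34·log₂0.34 = 0.5292
Sum = 2.349 bits.

2.349 bits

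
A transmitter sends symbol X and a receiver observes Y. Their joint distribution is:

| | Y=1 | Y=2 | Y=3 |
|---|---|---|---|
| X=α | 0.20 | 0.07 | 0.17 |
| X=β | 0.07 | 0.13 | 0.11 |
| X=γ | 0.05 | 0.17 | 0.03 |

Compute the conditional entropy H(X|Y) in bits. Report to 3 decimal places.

1.391 bits

Marginals: p(X) = (0.4400, 0.3100, 0.2500), p(Y) = (0.3200, 0.3700, 0.3100).
H(X|Y) = Σ p(Y) · H(X|Y=·).
  Y=1: p=0.3200, H(X|Y=1) = 1.3219
  Y=2: p=0.3700, H(X|Y=2) = 1.5002
  Y=3: p=0.3100, H(X|Y=3) = 1.3318
Weighted sum = 1.391 bits.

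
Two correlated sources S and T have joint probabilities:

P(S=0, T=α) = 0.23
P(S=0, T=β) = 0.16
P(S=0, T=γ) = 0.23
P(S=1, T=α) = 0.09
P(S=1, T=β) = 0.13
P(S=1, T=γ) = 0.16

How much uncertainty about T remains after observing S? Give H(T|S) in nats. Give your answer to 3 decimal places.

Chain rule: H(T|S) = H(S,T) − H(S).
Marginals: p(S) = (0.6200, 0.3800), p(T) = (0.3200, 0.2900, 0.3900).
H(S,T) = 1.7444 nats; H(S) = 0.6641 nats.
H(T|S) = 1.7444 − 0.6641 = 1.080 nats.

1.080 nats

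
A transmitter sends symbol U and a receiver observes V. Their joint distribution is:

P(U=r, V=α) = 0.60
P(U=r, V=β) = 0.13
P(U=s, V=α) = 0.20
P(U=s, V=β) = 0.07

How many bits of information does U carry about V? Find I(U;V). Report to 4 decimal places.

0.0056 bits

Marginals: p(U) = (0.7300, 0.2700), p(V) = (0.8000, 0.2000).
I(U;V) = H(U) + H(V) − H(U,V).
H(U) = 0.8415, H(V) = 0.7219, H(U,V) = 1.5578.
I(U;V) = 0.8415 + 0.7219 − 1.5578 = 0.0056 bits.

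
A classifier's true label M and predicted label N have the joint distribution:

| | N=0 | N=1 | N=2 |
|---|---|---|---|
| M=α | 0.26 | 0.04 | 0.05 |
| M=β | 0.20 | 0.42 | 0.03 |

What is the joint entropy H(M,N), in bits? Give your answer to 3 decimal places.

2.049 bits

H(M,N) = −Σ p(x,y)·log₂ p(x,y) over all 6 cells.
  cell (α,0): −0.26·log₂0.26 = 0.5053
  cell (α,1): −0.04·log₂0.04 = 0.1858
  cell (α,2): −0.05·log₂0.05 = 0.2161
  cell (β,0): −0.20·log₂0.20 = 0.4644
  cell (β,1): −0.42·log₂0.42 = 0.5256
  cell (β,2): −0.03·log₂0.03 = 0.1518
Sum = 2.049 bits.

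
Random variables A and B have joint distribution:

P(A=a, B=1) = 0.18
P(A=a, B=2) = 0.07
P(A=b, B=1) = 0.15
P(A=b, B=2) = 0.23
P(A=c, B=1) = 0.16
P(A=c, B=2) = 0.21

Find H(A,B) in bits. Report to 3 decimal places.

H(A,B) = −Σ p(x,y)·log₂ p(x,y) over all 6 cells.
  cell (a,1): −0.18·log₂0.18 = 0.4453
  cell (a,2): −0.07·log₂0.07 = 0.2686
  cell (b,1): −0.15·log₂0.15 = 0.4105
  cell (b,2): −0.23·log₂0.23 = 0.4877
  cell (c,1): −0.16·log₂0.16 = 0.4230
  cell (c,2): −0.21·log₂0.21 = 0.4728
Sum = 2.508 bits.

2.508 bits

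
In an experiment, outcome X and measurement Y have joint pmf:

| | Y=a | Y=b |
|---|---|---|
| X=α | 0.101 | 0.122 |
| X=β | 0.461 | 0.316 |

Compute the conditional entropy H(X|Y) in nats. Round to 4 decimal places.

Chain rule: H(X|Y) = H(X,Y) − H(Y).
Marginals: p(X) = (0.2230, 0.7770), p(Y) = (0.5620, 0.4380).
H(X,Y) = 1.2092 nats; H(Y) = 0.6854 nats.
H(X|Y) = 1.2092 − 0.6854 = 0.5238 nats.

0.5238 nats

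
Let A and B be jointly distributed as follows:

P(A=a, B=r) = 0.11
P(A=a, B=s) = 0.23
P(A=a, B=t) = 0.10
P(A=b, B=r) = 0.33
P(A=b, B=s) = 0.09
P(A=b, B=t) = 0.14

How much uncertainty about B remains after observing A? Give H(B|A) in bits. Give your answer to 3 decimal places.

1.418 bits

Chain rule: H(B|A) = H(A,B) − H(A).
Marginals: p(A) = (0.4400, 0.5600), p(B) = (0.4400, 0.3200, 0.2400).
H(A,B) = 2.4077 bits; H(A) = 0.9896 bits.
H(B|A) = 2.4077 − 0.9896 = 1.418 bits.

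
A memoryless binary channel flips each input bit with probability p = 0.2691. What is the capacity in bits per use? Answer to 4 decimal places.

Binary symmetric channel: C = 1 − h₂(ε) where h₂ is the binary entropy function.
h₂(0.2691) = −0.2691·log₂0.2691 − 0.7309·log₂0.7309 = 0.8402.
C = 1 − 0.8402 = 0.1598 bits per channel use.

0.1598 bits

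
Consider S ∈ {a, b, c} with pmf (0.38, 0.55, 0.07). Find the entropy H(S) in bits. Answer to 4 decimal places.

H(S) = −Σ p·log₂ p.
  −(0.38)·log₂(0.38) = 0.53045
  −(0.55)·log₂(0.55) = 0.47437
  −(0.07)·log₂(0.07) = 0.26856
Sum: 0.53045 + 0.47437 + 0.26856 = 1.2734 bits.

1.2734 bits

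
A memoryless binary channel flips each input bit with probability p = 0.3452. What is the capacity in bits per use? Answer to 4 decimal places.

0.0703 bits

Binary symmetric channel: C = 1 − h₂(ε) where h₂ is the binary entropy function.
h₂(0.3452) = −0.3452·log₂0.3452 − 0.6548·log₂0.6548 = 0.9297.
C = 1 − 0.9297 = 0.0703 bits per channel use.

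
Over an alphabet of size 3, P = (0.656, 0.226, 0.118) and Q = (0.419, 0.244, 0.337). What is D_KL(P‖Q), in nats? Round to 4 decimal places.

0.1529 nats

D(P‖Q) = Σ p·ln(p/q).
  0.656·ln(0.656/0.419) = 0.29408
  0.226·ln(0.226/0.244) = -0.01732
  0.118·ln(0.118/0.337) = -0.12383
D(P‖Q) = 0.1529 nats.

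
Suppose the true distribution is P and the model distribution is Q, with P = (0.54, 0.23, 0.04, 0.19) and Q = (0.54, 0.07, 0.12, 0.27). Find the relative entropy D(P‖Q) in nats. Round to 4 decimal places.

0.1629 nats

D(P‖Q) = Σ p·ln(p/q).
  0.54·ln(0.54/0.54) = 0.00000
  0.23·ln(0.23/0.07) = 0.27360
  0.04·ln(0.04/0.12) = -0.04394
  0.19·ln(0.19/0.27) = -0.06677
D(P‖Q) = 0.1629 nats.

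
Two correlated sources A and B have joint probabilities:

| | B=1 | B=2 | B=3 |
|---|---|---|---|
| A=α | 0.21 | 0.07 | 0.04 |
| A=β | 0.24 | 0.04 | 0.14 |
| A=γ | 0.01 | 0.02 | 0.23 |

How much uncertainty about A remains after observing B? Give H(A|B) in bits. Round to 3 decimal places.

1.246 bits

Chain rule: H(A|B) = H(A,B) − H(B).
Marginals: p(A) = (0.3200, 0.4200, 0.2600), p(B) = (0.4600, 0.1300, 0.4100).
H(A,B) = 2.6711 bits; H(B) = 1.4254 bits.
H(A|B) = 2.6711 − 1.4254 = 1.246 bits.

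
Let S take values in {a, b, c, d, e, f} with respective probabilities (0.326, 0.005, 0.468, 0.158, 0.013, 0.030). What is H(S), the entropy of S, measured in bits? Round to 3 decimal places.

1.732 bits

H(S) = −Σ p·log₂ p.
  −(0.326)·log₂(0.326) = 0.5272
  −(0.005)·log₂(0.005) = 0.0382
  −(0.468)·log₂(0.468) = 0.5127
  −(0.158)·log₂(0.158) = 0.4206
  −(0.013)·log₂(0.013) = 0.0814
  −(0.030)·log₂(0.030) = 0.1518
Sum: 0.5272 + 0.0382 + 0.5127 + 0.4206 + 0.0814 + 0.1518 = 1.732 bits.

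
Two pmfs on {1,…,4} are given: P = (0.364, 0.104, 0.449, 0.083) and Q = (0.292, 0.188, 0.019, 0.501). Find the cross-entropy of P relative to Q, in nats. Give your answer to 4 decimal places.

2.4588 nats

H(P,Q) = −Σ p·ln q.
  −0.364·ln(0.292) = 0.44808
  −0.104·ln(0.188) = 0.17382
  −0.449·ln(0.019) = 1.77953
  −0.083·ln(0.501) = 0.05737
H(P,Q) = 2.4588 nats.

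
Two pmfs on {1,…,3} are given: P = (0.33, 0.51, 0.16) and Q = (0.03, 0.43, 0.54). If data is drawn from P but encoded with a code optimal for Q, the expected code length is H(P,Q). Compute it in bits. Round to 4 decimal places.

2.4326 bits

H(P,Q) = −Σ p·log₂ q.
  −0.33·log₂(0.03) = 1.66943
  −0.51·log₂(0.43) = 0.62097
  −0.16·log₂(0.54) = 0.14223
H(P,Q) = 2.4326 bits.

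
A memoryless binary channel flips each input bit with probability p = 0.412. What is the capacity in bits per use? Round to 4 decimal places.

Binary symmetric channel: C = 1 − h₂(ε) where h₂ is the binary entropy function.
h₂(0.412) = −0.412·log₂0.412 − 0.588·log₂0.588 = 0.9775.
C = 1 − 0.9775 = 0.0225 bits per channel use.

0.0225 bits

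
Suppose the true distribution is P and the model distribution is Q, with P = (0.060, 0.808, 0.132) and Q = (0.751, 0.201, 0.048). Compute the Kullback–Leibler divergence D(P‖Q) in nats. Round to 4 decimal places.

1.1060 nats

D(P‖Q) = Σ p·ln(p/q).
  0.060·ln(0.060/0.751) = -0.15162
  0.808·ln(0.808/0.201) = 1.12414
  0.132·ln(0.132/0.048) = 0.13353
D(P‖Q) = 1.1060 nats.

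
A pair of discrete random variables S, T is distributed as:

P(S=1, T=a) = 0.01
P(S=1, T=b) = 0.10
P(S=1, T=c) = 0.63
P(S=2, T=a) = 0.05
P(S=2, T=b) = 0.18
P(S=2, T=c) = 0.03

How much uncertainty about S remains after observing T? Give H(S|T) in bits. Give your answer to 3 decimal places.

Marginals: p(S) = (0.7400, 0.2600), p(T) = (0.0600, 0.2800, 0.6600).
H(S|T) = Σ p(T) · H(S|T=·).
  T=a: p=0.0600, H(S|T=a) = 0.6500
  T=b: p=0.2800, H(S|T=b) = 0.9403
  T=c: p=0.6600, H(S|T=c) = 0.2668
Weighted sum = 0.478 bits.

0.478 bits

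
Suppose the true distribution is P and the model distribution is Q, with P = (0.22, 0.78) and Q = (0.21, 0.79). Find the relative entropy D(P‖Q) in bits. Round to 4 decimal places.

0.0004 bits

D(P‖Q) = Σ p·log₂(p/q).
  0.22·log₂(0.22/0.21) = 0.01477
  0.78·log₂(0.78/0.79) = -0.01434
D(P‖Q) = 0.0004 bits.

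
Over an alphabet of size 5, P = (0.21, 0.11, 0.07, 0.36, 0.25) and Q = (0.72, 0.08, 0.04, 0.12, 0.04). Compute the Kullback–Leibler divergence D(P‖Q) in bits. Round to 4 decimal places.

D(P‖Q) = Σ p·log₂(p/q).
  0.21·log₂(0.21/0.72) = -0.37330
  0.11·log₂(0.11/0.08) = 0.05054
  0.07·log₂(0.07/0.04) = 0.05651
  0.36·log₂(0.36/0.12) = 0.57059
  0.25·log₂(0.25/0.04) = 0.66096
D(P‖Q) = 0.9653 bits.

0.9653 bits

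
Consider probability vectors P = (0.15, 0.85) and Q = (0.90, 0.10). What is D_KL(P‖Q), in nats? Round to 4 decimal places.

D(P‖Q) = Σ p·ln(p/q).
  0.15·ln(0.15/0.90) = -0.26876
  0.85·ln(0.85/0.10) = 1.81906
D(P‖Q) = 1.5503 nats.

1.5503 nats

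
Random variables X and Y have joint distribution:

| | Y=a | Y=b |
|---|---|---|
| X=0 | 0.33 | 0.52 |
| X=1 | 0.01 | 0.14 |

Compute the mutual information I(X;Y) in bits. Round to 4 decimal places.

0.0527 bits

Marginals: p(X) = (0.8500, 0.1500), p(Y) = (0.3400, 0.6600).
I(X;Y) = H(X) + H(Y) − H(X,Y).
H(X) = 0.6098, H(Y) = 0.9248, H(X,Y) = 1.4819.
I(X;Y) = 0.6098 + 0.9248 − 1.4819 = 0.0527 bits.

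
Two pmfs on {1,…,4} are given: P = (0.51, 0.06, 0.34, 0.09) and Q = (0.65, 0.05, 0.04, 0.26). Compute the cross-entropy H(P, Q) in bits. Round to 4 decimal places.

H(P,Q) = −Σ p·log₂ q.
  −0.51·log₂(0.65) = 0.31696
  −0.06·log₂(0.05) = 0.25932
  −0.34·log₂(0.04) = 1.57891
  −0.09·log₂(0.26) = 0.17491
H(P,Q) = 2.3301 bits.

2.3301 bits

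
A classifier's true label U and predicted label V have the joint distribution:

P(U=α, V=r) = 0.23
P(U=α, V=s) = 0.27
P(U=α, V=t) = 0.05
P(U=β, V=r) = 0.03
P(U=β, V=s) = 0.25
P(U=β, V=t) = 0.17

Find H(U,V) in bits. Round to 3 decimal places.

2.300 bits

H(U,V) = −Σ p(x,y)·log₂ p(x,y) over all 6 cells.
  cell (α,r): −0.23·log₂0.23 = 0.4877
  cell (α,s): −0.27·log₂0.27 = 0.5100
  cell (α,t): −0.05·log₂0.05 = 0.2161
  cell (β,r): −0.03·log₂0.03 = 0.1518
  cell (β,s): −0.25·log₂0.25 = 0.5000
  cell (β,t): −0.17·log₂0.17 = 0.4346
Sum = 2.300 bits.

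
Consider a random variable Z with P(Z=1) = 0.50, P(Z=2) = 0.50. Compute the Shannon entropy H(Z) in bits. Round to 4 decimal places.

H(Z) = −Σ p·log₂ p.
  −(0.50)·log₂(0.50) = 0.50000
  −(0.50)·log₂(0.50) = 0.50000
Sum: 0.50000 + 0.50000 = 1.0000 bits.

1.0000 bits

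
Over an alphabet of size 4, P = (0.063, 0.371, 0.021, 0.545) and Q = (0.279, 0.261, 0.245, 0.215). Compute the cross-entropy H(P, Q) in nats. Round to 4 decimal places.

H(P,Q) = −Σ p·ln q.
  −0.063·ln(0.279) = 0.08042
  −0.371·ln(0.261) = 0.49834
  −0.021·ln(0.245) = 0.02954
  −0.545·ln(0.215) = 0.83773
H(P,Q) = 1.4460 nats.

1.4460 nats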